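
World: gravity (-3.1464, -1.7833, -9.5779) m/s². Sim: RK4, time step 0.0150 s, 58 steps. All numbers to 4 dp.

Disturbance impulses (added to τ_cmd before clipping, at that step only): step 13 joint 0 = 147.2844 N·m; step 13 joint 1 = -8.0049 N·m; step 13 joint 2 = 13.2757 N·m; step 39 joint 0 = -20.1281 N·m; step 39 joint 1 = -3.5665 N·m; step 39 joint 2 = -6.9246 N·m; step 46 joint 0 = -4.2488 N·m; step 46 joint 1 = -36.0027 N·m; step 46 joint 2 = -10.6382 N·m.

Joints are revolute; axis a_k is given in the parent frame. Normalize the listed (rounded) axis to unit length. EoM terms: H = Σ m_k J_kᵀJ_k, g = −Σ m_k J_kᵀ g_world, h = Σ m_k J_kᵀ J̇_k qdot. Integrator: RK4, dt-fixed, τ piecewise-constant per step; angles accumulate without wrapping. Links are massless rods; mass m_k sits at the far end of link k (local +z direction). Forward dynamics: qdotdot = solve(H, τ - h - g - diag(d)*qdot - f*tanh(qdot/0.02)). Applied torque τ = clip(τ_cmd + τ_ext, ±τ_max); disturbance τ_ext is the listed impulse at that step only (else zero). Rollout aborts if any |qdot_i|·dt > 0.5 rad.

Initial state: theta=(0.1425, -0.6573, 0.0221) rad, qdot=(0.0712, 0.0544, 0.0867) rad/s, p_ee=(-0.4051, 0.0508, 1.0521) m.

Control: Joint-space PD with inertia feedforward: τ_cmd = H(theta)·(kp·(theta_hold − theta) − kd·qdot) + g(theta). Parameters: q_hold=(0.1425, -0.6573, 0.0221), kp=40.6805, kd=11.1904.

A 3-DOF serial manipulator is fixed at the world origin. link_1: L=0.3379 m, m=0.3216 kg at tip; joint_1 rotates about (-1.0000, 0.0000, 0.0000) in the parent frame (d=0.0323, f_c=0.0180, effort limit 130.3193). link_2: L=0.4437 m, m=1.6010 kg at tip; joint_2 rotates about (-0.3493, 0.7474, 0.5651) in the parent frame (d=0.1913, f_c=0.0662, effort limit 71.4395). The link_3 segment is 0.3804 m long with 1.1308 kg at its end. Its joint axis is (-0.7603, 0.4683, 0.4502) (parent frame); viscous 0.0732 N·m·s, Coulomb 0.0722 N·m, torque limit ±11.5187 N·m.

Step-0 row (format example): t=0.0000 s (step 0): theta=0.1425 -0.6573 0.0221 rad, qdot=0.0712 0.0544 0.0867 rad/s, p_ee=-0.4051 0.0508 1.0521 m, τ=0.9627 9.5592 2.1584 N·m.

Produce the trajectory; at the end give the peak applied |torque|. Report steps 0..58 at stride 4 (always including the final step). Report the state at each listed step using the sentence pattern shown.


t=0.0600 s (step 4): theta=0.1456 -0.6547 0.0241 rad, qdot=0.0346 0.0289 0.0059 rad/s, p_ee=-0.4031 0.0548 1.0530 m, τ=1.6986 9.8696 2.3549 N·m.
t=0.1200 s (step 8): theta=0.1469 -0.6538 0.0243 rad, qdot=0.0090 0.0049 0.0010 rad/s, p_ee=-0.4026 0.0562 1.0533 m, τ=2.2016 10.0631 2.4643 N·m.
t=0.1800 s (step 12): theta=0.1470 -0.6538 0.0243 rad, qdot=-0.0044 -0.0046 -0.0019 rad/s, p_ee=-0.4026 0.0563 1.0532 m, τ=2.5288 10.1631 2.5287 N·m.
t=0.2400 s (step 16): theta=0.1787 -0.6560 0.0004 rad, qdot=0.6571 -0.0458 -0.4634 rad/s, p_ee=-0.4094 0.0842 1.0473 m, τ=-15.0253 11.2404 1.3259 N·m.
t=0.3000 s (step 20): theta=0.2037 -0.6583 -0.0151 rad, qdot=0.2157 -0.0331 -0.0933 rad/s, p_ee=-0.4143 0.1068 1.0422 m, τ=-8.1184 10.8411 1.8344 N·m.
t=0.3600 s (step 24): theta=0.2088 -0.6597 -0.0160 rad, qdot=-0.0176 -0.0054 0.0147 rad/s, p_ee=-0.4153 0.1118 1.0411 m, τ=-3.4706 10.6042 2.2045 N·m.
t=0.4200 s (step 28): theta=0.2041 -0.6593 -0.0148 rad, qdot=-0.1252 0.0161 0.0237 rad/s, p_ee=-0.4148 0.1072 1.0419 m, τ=-0.4781 10.4884 2.4713 N·m.
t=0.4800 s (step 32): theta=0.1952 -0.6581 -0.0133 rad, qdot=-0.1640 0.0233 0.0264 rad/s, p_ee=-0.4137 0.0984 1.0434 m, τ=1.3774 10.4264 2.6348 N·m.
t=0.5400 s (step 36): theta=0.1852 -0.6566 -0.0117 rad, qdot=-0.1646 0.0238 0.0256 rad/s, p_ee=-0.4125 0.0884 1.0450 m, τ=2.4648 10.3894 2.7265 N·m.
t=0.6000 s (step 40): theta=0.1758 -0.6529 -0.0199 rad, qdot=-0.1545 0.3285 -1.2566 rad/s, p_ee=-0.4122 0.0770 1.0460 m, τ=6.5432 10.9973 3.9607 N·m.
t=0.6600 s (step 44): theta=0.1666 -0.6412 -0.0643 rad, qdot=-0.1465 0.0898 -0.3249 rad/s, p_ee=-0.4154 0.0588 1.0446 m, τ=5.5051 10.7927 3.4947 N·m.
t=0.7200 s (step 48): theta=0.1586 -0.6546 -0.0695 rad, qdot=-0.1150 -0.5883 0.0335 rad/s, p_ee=-0.4244 0.0485 1.0396 m, τ=5.3630 16.1276 4.8612 N·m.
t=0.7800 s (step 52): theta=0.1531 -0.6779 -0.0667 rad, qdot=-0.0707 -0.2201 0.0600 rad/s, p_ee=-0.4374 0.0421 1.0319 m, τ=4.4911 13.7792 4.0926 N·m.
t=0.8400 s (step 56): theta=0.1498 -0.6845 -0.0625 rad, qdot=-0.0396 -0.0218 0.0815 rad/s, p_ee=-0.4403 0.0393 1.0303 m, τ=3.8891 12.2472 3.5657 N·m.
t=0.8700 s (step 58): theta=0.1488 -0.6843 -0.0597 rad, qdot=-0.0302 0.0286 0.1026 rad/s, p_ee=-0.4395 0.0388 1.0308 m.
max |τ| (N·m): 130.3193


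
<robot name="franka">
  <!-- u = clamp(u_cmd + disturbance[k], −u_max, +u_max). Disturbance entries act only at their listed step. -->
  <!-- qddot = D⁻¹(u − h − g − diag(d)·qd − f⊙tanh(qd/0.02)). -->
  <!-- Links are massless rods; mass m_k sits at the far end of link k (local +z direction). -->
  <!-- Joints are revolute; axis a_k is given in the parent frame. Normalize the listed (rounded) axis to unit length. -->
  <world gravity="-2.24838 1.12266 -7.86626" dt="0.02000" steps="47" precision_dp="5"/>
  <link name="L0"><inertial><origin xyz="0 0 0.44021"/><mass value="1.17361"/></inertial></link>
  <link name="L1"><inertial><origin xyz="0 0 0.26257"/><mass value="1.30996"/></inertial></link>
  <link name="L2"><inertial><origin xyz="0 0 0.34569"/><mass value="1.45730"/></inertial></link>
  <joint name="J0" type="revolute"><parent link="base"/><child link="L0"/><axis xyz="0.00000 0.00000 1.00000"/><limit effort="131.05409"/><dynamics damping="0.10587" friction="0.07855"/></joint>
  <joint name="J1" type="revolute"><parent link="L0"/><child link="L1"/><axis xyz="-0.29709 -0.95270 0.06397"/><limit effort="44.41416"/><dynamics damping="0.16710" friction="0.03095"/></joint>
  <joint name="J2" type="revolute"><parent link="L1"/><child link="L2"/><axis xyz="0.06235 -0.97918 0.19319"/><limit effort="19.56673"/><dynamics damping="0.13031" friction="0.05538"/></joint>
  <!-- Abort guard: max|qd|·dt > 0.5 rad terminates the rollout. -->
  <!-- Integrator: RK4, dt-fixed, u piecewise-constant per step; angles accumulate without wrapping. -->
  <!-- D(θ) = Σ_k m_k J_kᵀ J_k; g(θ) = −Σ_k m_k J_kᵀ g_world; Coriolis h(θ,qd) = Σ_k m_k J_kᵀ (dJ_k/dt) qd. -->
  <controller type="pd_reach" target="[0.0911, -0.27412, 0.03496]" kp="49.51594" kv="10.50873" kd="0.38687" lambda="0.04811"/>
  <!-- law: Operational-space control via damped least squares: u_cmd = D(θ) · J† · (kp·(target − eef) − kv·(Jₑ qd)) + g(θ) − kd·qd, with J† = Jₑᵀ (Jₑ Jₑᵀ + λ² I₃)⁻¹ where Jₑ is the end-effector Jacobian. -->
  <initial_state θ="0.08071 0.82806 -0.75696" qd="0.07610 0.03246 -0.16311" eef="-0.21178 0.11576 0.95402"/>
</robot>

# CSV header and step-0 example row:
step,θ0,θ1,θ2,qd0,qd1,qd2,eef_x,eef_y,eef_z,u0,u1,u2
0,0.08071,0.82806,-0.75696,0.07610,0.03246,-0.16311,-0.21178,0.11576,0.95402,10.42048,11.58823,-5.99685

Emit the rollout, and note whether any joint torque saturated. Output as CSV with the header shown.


step,θ0,θ1,θ2,qd0,qd1,qd2,eef_x,eef_y,eef_z,u0,u1,u2
1,0.10878,0.86508,-0.82965,2.59964,3.56727,-6.84509,-0.20911,0.11237,0.94702,7.51457,6.56064,-3.24395
2,0.17029,0.95403,-0.99451,3.44130,5.26365,-9.43810,-0.20409,0.10366,0.92811,5.32846,2.19930,-2.99256
3,0.23948,1.06810,-1.19135,3.44296,6.12552,-10.15672,-0.19869,0.09081,0.90089,3.52367,-0.84693,-3.27188
4,0.30503,1.19581,-1.39429,3.12017,6.64705,-10.10680,-0.19310,0.07451,0.86807,1.98811,-2.68905,-3.41531
5,0.36294,1.33255,-1.59282,2.69458,7.03430,-9.74062,-0.18701,0.05546,0.83177,0.74577,-3.68071,-3.30545
6,0.41219,1.47654,-1.78258,2.25542,7.37365,-9.23864,-0.18009,0.03452,0.79357,-0.13533,-4.10740,-2.99516
7,0.45295,1.62725,-1.96164,1.84240,7.70492,-8.67457,-0.17211,0.01263,0.75463,-0.60817,-4.14062,-2.57290
8,0.48600,1.78473,-2.12910,1.47868,8.04962,-8.07726,-0.16299,-0.00930,0.71587,-0.68015,-3.86221,-2.12011
9,0.51254,1.94942,-2.28438,1.18409,8.42218,-7.45421,-0.15274,-0.03050,0.67806,-0.41775,-3.29457,-1.69924
10,0.53417,2.12200,-2.42693,0.98507,8.83396,-6.79967,-0.14145,-0.05035,0.64189,0.06599,-2.42610,-1.35238
11,0.55325,2.30337,-2.55594,0.93446,9.29251,-6.09220,-0.12935,-0.06850,0.60802,0.62601,-1.23634,-1.10488
12,0.57383,2.49447,-2.66986,1.16809,9.79132,-5.27297,-0.11676,-0.08487,0.57700,1.08121,0.26209,-0.97567
13,0.60462,2.69563,-2.76513,2.07213,10.26495,-4.17019,-0.10419,-0.09987,0.54915,1.15025,1.90919,-1.00775
14,0.66590,2.90443,-2.83272,4.40672,10.48382,-2.40667,-0.09226,-0.11489,0.52398,0.37679,3.04374,-1.32653
15,0.77187,3.11551,-2.86384,5.81963,10.62550,-0.81613,-0.08099,-0.13096,0.49893,-0.36383,2.42870,-1.71845
16,0.86740,3.33332,-2.87792,3.62023,11.16983,-0.64974,-0.07009,-0.14354,0.47157,0.33624,0.49354,-1.85948
17,0.93091,3.55482,-2.88383,2.75483,10.94214,0.06341,-0.06008,-0.15040,0.44237,0.69001,-2.09793,-2.59058
18,0.98311,3.76394,-2.87345,2.47482,9.93711,0.96675,-0.05039,-0.15275,0.41136,1.15915,-4.90879,-3.67807
19,1.03348,3.94587,-2.84483,2.56529,8.24450,1.87111,-0.04025,-0.15083,0.37914,1.66575,-7.26757,-4.92300
20,1.08835,4.08943,-2.79959,2.93331,6.12441,2.62217,-0.02943,-0.14505,0.34707,2.06393,-8.63416,-6.06569
21,1.15272,4.18961,-2.74173,3.52375,3.92677,3.13455,-0.01843,-0.13657,0.31671,2.21464,-8.86984,-6.89574
22,1.23025,4.24807,-2.67620,4.24918,1.96371,3.39697,-0.00812,-0.12710,0.28913,2.01225,-8.26570,-7.32843
23,1.32245,4.27135,-2.60755,4.98575,0.40677,3.45772,0.00087,-0.11830,0.26472,1.43203,-7.27971,-7.40506
24,1.42826,4.26794,-2.53908,5.60293,-0.71150,3.38557,0.00845,-0.11135,0.24333,0.53984,-6.28301,-7.22734
25,1.54427,4.24595,-2.47277,6.00012,-1.46305,3.24706,0.01500,-0.10682,0.22463,-0.52265,-5.43561,-6.89883
26,1.66543,4.21177,-2.40948,6.11400,-1.93862,3.08480,0.02110,-0.10480,0.20824,-1.57219,-4.76287,-6.49587
27,1.78589,4.17008,-2.34944,5.92618,-2.22013,2.92152,0.02721,-0.10502,0.19381,-2.42963,-4.22238,-6.07135
28,1.89990,4.12411,-2.29256,5.46484,-2.37089,2.76717,0.03359,-0.10708,0.18106,-2.97249,-3.75922,-5.66257
29,2.00262,4.07601,-2.23864,4.79646,-2.43442,2.62410,0.04021,-0.11059,0.16976,-3.16461,-3.33878,-5.29502
30,2.09077,4.02725,-2.18747,4.00857,-2.43841,2.49061,0.04688,-0.11525,0.15972,-3.04905,-2.95403,-4.98275
31,2.16285,3.97882,-2.13888,3.18965,-2.40016,2.36368,0.05330,-0.12083,0.15081,-2.71559,-2.61590,-4.72902
32,2.21894,3.93147,-2.09278,2.41300,-2.33144,2.24093,0.05922,-0.12719,0.14289,-2.26407,-2.33906,-4.52903
33,2.26040,3.88570,-2.04911,1.72817,-2.24135,2.12152,0.06443,-0.13419,0.13587,-1.77863,-2.13214,-4.37373
34,2.28931,3.84188,-2.00778,1.15993,-2.13739,2.00598,0.06884,-0.14168,0.12965,-1.31682,-1.99502,-4.25331
35,2.30805,3.80021,-1.96871,0.71252,-2.02555,1.89540,0.07242,-0.14949,0.12413,-0.91004,-1.92086,-4.15917
36,2.31895,3.76082,-1.93181,0.37635,-1.91025,1.79062,0.07524,-0.15746,0.11922,-0.56976,-1.89956,-4.08465
37,2.32407,3.72375,-1.89694,0.13458,-1.79453,1.69199,0.07737,-0.16544,0.11483,-0.29490,-1.92057,-4.02495
38,2.32510,3.68897,-1.86399,-0.02481,-1.68125,1.60070,0.07892,-0.17328,0.11088,-0.08571,-1.97416,-3.97725
39,2.32391,3.65638,-1.83274,-0.09569,-1.57454,1.52120,0.08011,-0.18086,0.10729,0.03702,-2.05287,-3.94105
40,2.32158,3.62593,-1.80306,-0.13859,-1.46883,1.44311,0.08105,-0.18807,0.10397,0.13250,-2.15269,-3.91097
41,2.31859,3.59756,-1.77493,-0.16189,-1.36570,1.36699,0.08181,-0.19487,0.10091,0.20707,-2.26735,-3.88656
42,2.31528,3.57121,-1.74830,-0.17146,-1.26634,1.29334,0.08242,-0.20124,0.09805,0.26524,-2.39181,-3.86744
43,2.31186,3.54681,-1.72311,-0.17166,-1.17159,1.22254,0.08292,-0.20716,0.09537,0.31064,-2.52202,-3.85312
44,2.30850,3.52426,-1.69931,-0.16573,-1.08198,1.15482,0.08334,-0.21264,0.09285,0.34611,-2.65479,-3.84310
45,2.30530,3.50344,-1.67684,-0.15596,-0.99784,1.09035,0.08370,-0.21768,0.09045,0.37387,-2.78756,-3.83684
46,2.30231,3.48425,-1.65562,-0.14398,-0.91931,1.02918,0.08402,-0.22231,0.08817,0.39562,-2.91835,-3.83376
47,2.29957,3.46658,-1.63559,-0.13094,-0.84637,0.97134,0.08431,-0.22653,0.08598,,,
# any joint saturated: no


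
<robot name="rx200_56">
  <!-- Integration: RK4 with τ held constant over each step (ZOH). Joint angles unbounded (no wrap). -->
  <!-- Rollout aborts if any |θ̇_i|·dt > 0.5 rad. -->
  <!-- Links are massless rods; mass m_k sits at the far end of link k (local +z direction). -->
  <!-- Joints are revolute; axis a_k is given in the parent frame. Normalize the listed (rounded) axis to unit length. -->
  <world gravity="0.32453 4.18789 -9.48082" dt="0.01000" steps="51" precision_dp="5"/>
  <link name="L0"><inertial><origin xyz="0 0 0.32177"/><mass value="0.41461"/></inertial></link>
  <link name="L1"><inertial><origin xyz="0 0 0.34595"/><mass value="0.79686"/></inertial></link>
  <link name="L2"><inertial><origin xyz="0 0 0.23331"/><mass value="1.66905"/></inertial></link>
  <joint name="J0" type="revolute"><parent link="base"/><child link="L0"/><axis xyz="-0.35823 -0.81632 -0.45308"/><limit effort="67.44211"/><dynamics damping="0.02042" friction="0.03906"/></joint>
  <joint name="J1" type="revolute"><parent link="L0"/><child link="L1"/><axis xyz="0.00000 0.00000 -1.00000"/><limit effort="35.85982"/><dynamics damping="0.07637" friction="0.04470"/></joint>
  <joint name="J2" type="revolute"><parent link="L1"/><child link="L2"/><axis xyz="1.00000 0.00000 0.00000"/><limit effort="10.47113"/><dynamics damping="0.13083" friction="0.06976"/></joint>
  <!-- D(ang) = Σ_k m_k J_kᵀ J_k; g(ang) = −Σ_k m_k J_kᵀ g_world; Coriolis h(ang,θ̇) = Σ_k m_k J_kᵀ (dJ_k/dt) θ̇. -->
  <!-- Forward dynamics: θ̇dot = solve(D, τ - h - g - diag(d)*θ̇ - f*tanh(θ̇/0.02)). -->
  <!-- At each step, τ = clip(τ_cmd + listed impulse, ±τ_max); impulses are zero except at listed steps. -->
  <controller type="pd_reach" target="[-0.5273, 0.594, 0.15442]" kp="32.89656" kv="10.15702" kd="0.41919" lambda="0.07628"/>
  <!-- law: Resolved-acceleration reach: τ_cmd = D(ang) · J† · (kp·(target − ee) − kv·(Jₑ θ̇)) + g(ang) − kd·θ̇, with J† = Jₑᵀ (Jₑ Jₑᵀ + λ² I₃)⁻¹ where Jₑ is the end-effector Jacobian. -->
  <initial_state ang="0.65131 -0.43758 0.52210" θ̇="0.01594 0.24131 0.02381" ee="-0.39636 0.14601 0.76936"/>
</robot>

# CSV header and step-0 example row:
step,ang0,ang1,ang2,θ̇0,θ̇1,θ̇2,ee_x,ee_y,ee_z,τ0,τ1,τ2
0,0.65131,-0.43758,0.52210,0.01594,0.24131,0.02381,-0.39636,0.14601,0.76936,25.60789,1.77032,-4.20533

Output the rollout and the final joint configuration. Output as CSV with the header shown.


step,ang0,ang1,ang2,θ̇0,θ̇1,θ̇2,ee_x,ee_y,ee_z,τ0,τ1,τ2
1,0.65332,-0.43897,0.52369,0.38307,-0.48996,0.28558,-0.39725,0.14661,0.76863,21.85589,1.81992,-3.75938
2,0.65858,-0.44529,0.52715,0.66864,-0.76804,0.40486,-0.39932,0.14838,0.76687,18.25334,1.66752,-3.29021
3,0.66647,-0.45351,0.53151,0.90816,-0.87130,0.46790,-0.40258,0.15121,0.76416,14.86768,1.45013,-2.82996
4,0.67659,-0.46238,0.53638,1.11564,-0.90123,0.50512,-0.40693,0.15497,0.76059,11.70818,1.21624,-2.38879
5,0.68865,-0.47139,0.54155,1.29773,-0.89884,0.52864,-0.41224,0.15957,0.75622,8.76616,0.98434,-1.96982
6,0.70243,-0.48030,0.54692,1.45809,-0.88105,0.54343,-0.41840,0.16494,0.75109,6.02717,0.76120,-1.57341
7,0.71772,-0.48899,0.55239,1.59913,-0.85521,0.55160,-0.42528,0.17098,0.74526,3.47569,0.54905,-1.19884
8,0.73433,-0.49741,0.55793,1.72262,-0.82481,0.55417,-0.43275,0.17764,0.73877,1.09693,0.34837,-0.84506
9,0.75209,-0.50550,0.56346,1.83006,-0.79168,0.55169,-0.44070,0.18484,0.73165,-1.12259,0.15899,-0.51091
10,0.77086,-0.51325,0.56895,1.92273,-0.75691,0.54457,-0.44903,0.19253,0.72393,-3.19493,-0.01948,-0.19528
11,0.79048,-0.52066,0.57434,2.00179,-0.72122,0.53317,-0.45764,0.20065,0.71566,-5.13075,-0.18747,0.10287
12,0.81083,-0.52770,0.57960,2.06830,-0.68514,0.51785,-0.46644,0.20915,0.70686,-6.93944,-0.34541,0.38449
13,0.83179,-0.53438,0.58469,2.12322,-0.64911,0.49898,-0.47536,0.21797,0.69758,-8.62930,-0.49370,0.65045
14,0.85324,-0.54070,0.58958,2.16746,-0.61347,0.47695,-0.48431,0.22707,0.68785,-10.20760,-0.63271,0.90152
15,0.87509,-0.54667,0.59423,2.20187,-0.57850,0.45220,-0.49323,0.23641,0.67770,-11.68082,-0.76277,1.13841
16,0.89723,-0.55230,0.59862,2.22723,-0.54448,0.42516,-0.50206,0.24595,0.66717,-13.05472,-0.88419,1.36175
17,0.91959,-0.55758,0.60273,2.24428,-0.51159,0.39627,-0.51076,0.25563,0.65630,-14.33448,-0.99727,1.57213
18,0.94208,-0.56255,0.60655,2.25372,-0.48005,0.36596,-0.51927,0.26544,0.64512,-15.52480,-1.10228,1.77009
19,0.96463,-0.56721,0.61006,2.25621,-0.44998,0.33468,-0.52755,0.27532,0.63367,-16.62998,-1.19952,1.95610
20,0.98717,-0.57157,0.61325,2.25238,-0.42154,0.30284,-0.53558,0.28525,0.62199,-17.65403,-1.28924,2.13065
21,1.00965,-0.57566,0.61612,2.24280,-0.39481,0.27082,-0.54331,0.29520,0.61011,-18.60068,-1.37173,2.29416
22,1.03200,-0.57948,0.61867,2.22803,-0.36988,0.23899,-0.55074,0.30513,0.59806,-19.47348,-1.44725,2.44704
23,1.05419,-0.58307,0.62091,2.20859,-0.34681,0.20767,-0.55784,0.31503,0.58589,-20.27580,-1.51610,2.58969
24,1.07615,-0.58644,0.62284,2.18496,-0.32562,0.17717,-0.56460,0.32486,0.57363,-21.01090,-1.57853,2.72250
25,1.09787,-0.58960,0.62447,2.15760,-0.30634,0.14773,-0.57100,0.33460,0.56130,-21.68192,-1.63485,2.84584
26,1.11929,-0.59258,0.62580,2.12694,-0.28894,0.11957,-0.57704,0.34423,0.54895,-22.29192,-1.68534,2.96010
27,1.14039,-0.59539,0.62687,2.09338,-0.27342,0.09286,-0.58271,0.35374,0.53659,-22.84389,-1.73028,3.06562
28,1.16114,-0.59806,0.62767,2.05729,-0.25973,0.06777,-0.58802,0.36310,0.52427,-23.34074,-1.76996,3.16278
29,1.18152,-0.60060,0.62824,2.01903,-0.24790,0.04450,-0.59297,0.37229,0.51201,-23.78527,-1.80464,3.25183
30,1.20151,-0.60303,0.62858,1.97914,-0.23853,0.02407,-0.59756,0.38131,0.49982,-24.17994,-1.83437,3.33243
31,1.22110,-0.60539,0.62874,1.93859,-0.23367,0.00962,-0.60180,0.39015,0.48775,-24.52629,-1.85867,3.40248
32,1.24028,-0.60772,0.62880,1.89786,-0.23339,0.00220,-0.60569,0.39877,0.47580,-24.82667,-1.87801,3.46148
33,1.25905,-0.61006,0.62880,1.85642,-0.23460,-0.00167,-0.60924,0.40718,0.46400,-25.08520,-1.89404,3.51239
34,1.27740,-0.61242,0.62877,1.81406,-0.23580,-0.00416,-0.61246,0.41536,0.45237,-25.30526,-1.90759,3.55724
35,1.29533,-0.61478,0.62872,1.77085,-0.23680,-0.00598,-0.61537,0.42331,0.44091,-25.48952,-1.91887,3.59690
36,1.31282,-0.61715,0.62866,1.72698,-0.23776,-0.00734,-0.61799,0.43102,0.42965,-25.64040,-1.92795,3.63187
37,1.32987,-0.61954,0.62858,1.68261,-0.23885,-0.00832,-0.62032,0.43849,0.41861,-25.76020,-1.93488,3.66253
38,1.34647,-0.62193,0.62850,1.63794,-0.24018,-0.00897,-0.62238,0.44573,0.40779,-25.85114,-1.93976,3.68921
39,1.36262,-0.62434,0.62841,1.59310,-0.24182,-0.00932,-0.62419,0.45272,0.39720,-25.91537,-1.94267,3.71222
40,1.37833,-0.62677,0.62832,1.54825,-0.24382,-0.00939,-0.62576,0.45948,0.38685,-25.95496,-1.94374,3.73184
41,1.39359,-0.62922,0.62823,1.50352,-0.24615,-0.00921,-0.62710,0.46601,0.37676,-25.97191,-1.94309,3.74834
42,1.40840,-0.63170,0.62814,1.45901,-0.24880,-0.00881,-0.62824,0.47230,0.36692,-25.96813,-1.94086,3.76200
43,1.42277,-0.63420,0.62806,1.41482,-0.25174,-0.00823,-0.62918,0.47837,0.35735,-25.94545,-1.93718,3.77305
44,1.43670,-0.63674,0.62798,1.37105,-0.25491,-0.00749,-0.62994,0.48421,0.34804,-25.90562,-1.93218,3.78175
45,1.45020,-0.63930,0.62791,1.32779,-0.25827,-0.00662,-0.63053,0.48983,0.33900,-25.85027,-1.92600,3.78830
46,1.46326,-0.64191,0.62786,1.28509,-0.26179,-0.00565,-0.63097,0.49524,0.33023,-25.78099,-1.91874,3.79293
47,1.47590,-0.64454,0.62781,1.24302,-0.26541,-0.00461,-0.63126,0.50044,0.32173,-25.69925,-1.91052,3.79582
48,1.48813,-0.64722,0.62777,1.20165,-0.26910,-0.00349,-0.63143,0.50544,0.31350,-25.60643,-1.90146,3.79716
49,1.49994,-0.64993,0.62775,1.16102,-0.27283,-0.00233,-0.63147,0.51023,0.30554,-25.50385,-1.89165,3.79711
50,1.51135,-0.65268,0.62773,1.12118,-0.27656,-0.00112,-0.63141,0.51484,0.29785,-25.39271,-1.88118,3.79583
51,1.52237,-0.65546,0.62773,1.08216,-0.28027,0.00013,-0.63126,0.51926,0.29042,,,
# final ang (rad): 1.52237 -0.65546 0.62773


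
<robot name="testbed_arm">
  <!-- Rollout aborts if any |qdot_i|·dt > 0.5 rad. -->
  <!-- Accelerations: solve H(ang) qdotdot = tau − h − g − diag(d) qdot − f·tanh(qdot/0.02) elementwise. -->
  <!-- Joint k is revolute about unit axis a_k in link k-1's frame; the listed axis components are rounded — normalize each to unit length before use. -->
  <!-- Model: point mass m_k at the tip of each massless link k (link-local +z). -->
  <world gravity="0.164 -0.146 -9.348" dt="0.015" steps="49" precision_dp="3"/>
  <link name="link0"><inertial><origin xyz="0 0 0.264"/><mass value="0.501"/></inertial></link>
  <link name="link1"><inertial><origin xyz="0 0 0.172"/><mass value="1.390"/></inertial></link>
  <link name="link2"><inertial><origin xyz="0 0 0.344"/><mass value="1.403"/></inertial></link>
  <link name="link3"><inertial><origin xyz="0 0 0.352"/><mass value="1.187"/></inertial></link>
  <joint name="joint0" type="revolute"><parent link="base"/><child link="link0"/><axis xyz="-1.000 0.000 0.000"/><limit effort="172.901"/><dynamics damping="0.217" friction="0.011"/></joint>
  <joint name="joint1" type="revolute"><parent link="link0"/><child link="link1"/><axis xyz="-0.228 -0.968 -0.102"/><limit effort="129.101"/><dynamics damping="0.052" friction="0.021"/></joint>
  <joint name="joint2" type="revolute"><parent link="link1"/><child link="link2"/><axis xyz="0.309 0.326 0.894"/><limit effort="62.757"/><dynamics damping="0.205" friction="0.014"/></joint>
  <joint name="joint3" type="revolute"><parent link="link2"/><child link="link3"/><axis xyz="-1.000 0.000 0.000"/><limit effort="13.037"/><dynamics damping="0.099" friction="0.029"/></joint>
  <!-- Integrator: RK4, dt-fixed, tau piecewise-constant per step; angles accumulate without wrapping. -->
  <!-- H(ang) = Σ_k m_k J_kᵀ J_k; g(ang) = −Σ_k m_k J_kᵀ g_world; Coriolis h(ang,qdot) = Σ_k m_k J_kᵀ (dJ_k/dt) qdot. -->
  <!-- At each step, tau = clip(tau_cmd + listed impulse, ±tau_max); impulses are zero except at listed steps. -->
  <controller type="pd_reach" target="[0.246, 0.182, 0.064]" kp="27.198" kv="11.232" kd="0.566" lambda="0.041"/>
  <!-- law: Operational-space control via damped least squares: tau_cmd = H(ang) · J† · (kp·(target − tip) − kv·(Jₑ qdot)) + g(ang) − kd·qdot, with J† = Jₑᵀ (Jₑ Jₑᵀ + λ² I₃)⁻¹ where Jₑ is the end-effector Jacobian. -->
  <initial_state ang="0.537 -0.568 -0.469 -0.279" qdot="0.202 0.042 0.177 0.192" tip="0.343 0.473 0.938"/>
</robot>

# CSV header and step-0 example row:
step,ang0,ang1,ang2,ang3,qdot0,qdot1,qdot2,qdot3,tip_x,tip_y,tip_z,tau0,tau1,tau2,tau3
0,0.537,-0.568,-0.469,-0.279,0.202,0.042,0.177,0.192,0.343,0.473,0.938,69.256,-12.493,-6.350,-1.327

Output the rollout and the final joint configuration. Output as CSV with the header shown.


step,ang0,ang1,ang2,ang3,qdot0,qdot1,qdot2,qdot3,tip_x,tip_y,tip_z,tau0,tau1,tau2,tau3
1,0.549,-0.573,-0.470,-0.306,1.428,-0.751,-0.232,-3.675,0.343,0.476,0.935,56.406,-9.094,-4.983,0.598
2,0.579,-0.587,-0.468,-0.378,2.500,-1.065,0.527,-5.936,0.344,0.477,0.927,37.665,-4.871,-3.527,1.099
3,0.622,-0.604,-0.454,-0.475,3.237,-1.132,1.328,-7.007,0.345,0.478,0.915,17.167,-1.144,-1.752,0.850
4,0.673,-0.620,-0.430,-0.582,3.624,-1.057,1.889,-7.193,0.347,0.478,0.898,0.305,1.336,-0.200,0.293
5,0.729,-0.635,-0.399,-0.687,3.754,-0.928,2.191,-6.885,0.348,0.479,0.877,-11.684,2.633,0.942,-0.269
6,0.785,-0.648,-0.365,-0.787,3.728,-0.798,2.307,-6.376,0.349,0.481,0.853,-19.683,3.103,1.717,-0.696
7,0.840,-0.659,-0.331,-0.878,3.617,-0.687,2.307,-5.824,0.350,0.482,0.827,-24.841,3.070,2.215,-0.959
8,0.893,-0.669,-0.297,-0.961,3.466,-0.599,2.243,-5.302,0.351,0.484,0.801,-28.056,2.765,2.517,-1.078
9,0.943,-0.677,-0.264,-1.037,3.297,-0.531,2.147,-4.835,0.352,0.485,0.774,-29.954,2.334,2.678,-1.083
10,0.992,-0.685,-0.233,-1.107,3.123,-0.482,2.038,-4.429,0.352,0.487,0.748,-30.961,1.863,2.741,-1.005
11,1.037,-0.692,-0.203,-1.171,2.953,-0.446,1.927,-4.079,0.352,0.487,0.722,-31.367,1.402,2.734,-0.871
12,1.080,-0.699,-0.175,-1.229,2.790,-0.422,1.819,-3.779,0.352,0.488,0.697,-31.370,0.978,2.677,-0.699
13,1.121,-0.705,-0.149,-1.284,2.635,-0.407,1.717,-3.520,0.352,0.487,0.673,-31.106,0.602,2.585,-0.505
14,1.159,-0.711,-0.124,-1.335,2.489,-0.400,1.623,-3.296,0.351,0.487,0.649,-30.669,0.277,2.470,-0.300
15,1.196,-0.717,-0.100,-1.383,2.353,-0.398,1.538,-3.100,0.350,0.485,0.627,-30.126,0.000,2.338,-0.092
16,1.230,-0.723,-0.078,-1.428,2.226,-0.400,1.461,-2.927,0.349,0.483,0.605,-29.521,-0.232,2.197,0.114
17,1.262,-0.729,-0.056,-1.471,2.108,-0.407,1.391,-2.772,0.348,0.481,0.585,-28.886,-0.426,2.050,0.314
18,1.293,-0.735,-0.036,-1.511,1.998,-0.416,1.329,-2.633,0.347,0.478,0.565,-28.241,-0.588,1.903,0.505
19,1.322,-0.742,-0.017,-1.550,1.896,-0.427,1.273,-2.506,0.345,0.475,0.546,-27.601,-0.723,1.757,0.685
20,1.350,-0.748,0.002,-1.587,1.802,-0.440,1.222,-2.389,0.344,0.471,0.528,-26.975,-0.836,1.614,0.854
21,1.376,-0.755,0.020,-1.622,1.714,-0.454,1.177,-2.281,0.342,0.467,0.510,-26.367,-0.932,1.477,1.012
22,1.402,-0.762,0.037,-1.655,1.633,-0.470,1.136,-2.180,0.340,0.462,0.494,-25.782,-1.015,1.346,1.157
23,1.425,-0.769,0.054,-1.687,1.558,-0.485,1.099,-2.084,0.338,0.457,0.478,-25.221,-1.088,1.221,1.292
24,1.448,-0.776,0.070,-1.718,1.489,-0.501,1.065,-1.993,0.337,0.452,0.462,-24.683,-1.153,1.104,1.415
25,1.470,-0.784,0.086,-1.747,1.424,-0.518,1.034,-1.907,0.335,0.447,0.447,-24.168,-1.213,0.994,1.528
26,1.491,-0.792,0.101,-1.775,1.365,-0.534,1.006,-1.825,0.333,0.442,0.433,-23.676,-1.269,0.892,1.631
27,1.511,-0.800,0.116,-1.802,1.310,-0.550,0.979,-1.746,0.331,0.436,0.420,-23.205,-1.323,0.798,1.725
28,1.530,-0.808,0.131,-1.827,1.259,-0.566,0.954,-1.670,0.329,0.430,0.407,-22.754,-1.376,0.711,1.811
29,1.549,-0.817,0.145,-1.852,1.211,-0.581,0.931,-1.597,0.327,0.425,0.394,-22.321,-1.428,0.631,1.888
30,1.567,-0.826,0.159,-1.875,1.168,-0.597,0.909,-1.526,0.325,0.419,0.382,-21.905,-1.480,0.557,1.959
31,1.584,-0.835,0.172,-1.897,1.128,-0.611,0.887,-1.458,0.323,0.413,0.371,-21.505,-1.533,0.491,2.023
32,1.601,-0.844,0.185,-1.919,1.091,-0.625,0.867,-1.392,0.321,0.407,0.360,-21.120,-1.586,0.430,2.081
33,1.617,-0.854,0.198,-1.939,1.058,-0.639,0.847,-1.329,0.320,0.402,0.349,-20.748,-1.640,0.375,2.134
34,1.632,-0.863,0.211,-1.959,1.027,-0.652,0.827,-1.268,0.318,0.396,0.339,-20.389,-1.695,0.326,2.182
35,1.648,-0.873,0.223,-1.977,0.999,-0.664,0.808,-1.208,0.316,0.390,0.329,-20.042,-1.751,0.282,2.225
36,1.662,-0.883,0.235,-1.995,0.973,-0.676,0.790,-1.151,0.314,0.385,0.320,-19.707,-1.808,0.242,2.264
37,1.677,-0.894,0.246,-2.012,0.950,-0.687,0.772,-1.095,0.312,0.379,0.310,-19.381,-1.866,0.207,2.300
38,1.691,-0.904,0.258,-2.028,0.930,-0.697,0.754,-1.042,0.310,0.373,0.302,-19.066,-1.925,0.176,2.333
39,1.705,-0.915,0.269,-2.043,0.911,-0.706,0.736,-0.990,0.308,0.368,0.293,-18.760,-1.986,0.148,2.362
40,1.718,-0.925,0.280,-2.058,0.895,-0.714,0.719,-0.940,0.307,0.363,0.285,-18.463,-2.047,0.125,2.390
41,1.732,-0.936,0.291,-2.071,0.881,-0.722,0.702,-0.891,0.305,0.357,0.278,-18.175,-2.110,0.104,2.414
42,1.745,-0.947,0.301,-2.084,0.868,-0.728,0.685,-0.844,0.303,0.352,0.270,-17.896,-2.174,0.087,2.437
43,1.758,-0.958,0.311,-2.097,0.857,-0.734,0.669,-0.799,0.301,0.347,0.263,-17.624,-2.240,0.073,2.458
44,1.770,-0.969,0.321,-2.108,0.848,-0.738,0.653,-0.755,0.300,0.342,0.256,-17.360,-2.307,0.061,2.478
45,1.783,-0.980,0.331,-2.119,0.841,-0.742,0.637,-0.713,0.298,0.337,0.250,-17.104,-2.376,0.052,2.496
46,1.796,-0.991,0.340,-2.130,0.835,-0.745,0.622,-0.672,0.296,0.333,0.243,-16.855,-2.446,0.045,2.513
47,1.808,-1.002,0.349,-2.139,0.830,-0.746,0.607,-0.633,0.295,0.328,0.237,-16.613,-2.518,0.041,2.529
48,1.821,-1.014,0.358,-2.149,0.826,-0.747,0.592,-0.595,0.293,0.323,0.231,-16.378,-2.592,0.039,2.544
49,1.833,-1.025,0.367,-2.157,0.824,-0.746,0.578,-0.559,0.291,0.319,0.225,,,,
# final ang (rad): 1.833 -1.025 0.367 -2.157


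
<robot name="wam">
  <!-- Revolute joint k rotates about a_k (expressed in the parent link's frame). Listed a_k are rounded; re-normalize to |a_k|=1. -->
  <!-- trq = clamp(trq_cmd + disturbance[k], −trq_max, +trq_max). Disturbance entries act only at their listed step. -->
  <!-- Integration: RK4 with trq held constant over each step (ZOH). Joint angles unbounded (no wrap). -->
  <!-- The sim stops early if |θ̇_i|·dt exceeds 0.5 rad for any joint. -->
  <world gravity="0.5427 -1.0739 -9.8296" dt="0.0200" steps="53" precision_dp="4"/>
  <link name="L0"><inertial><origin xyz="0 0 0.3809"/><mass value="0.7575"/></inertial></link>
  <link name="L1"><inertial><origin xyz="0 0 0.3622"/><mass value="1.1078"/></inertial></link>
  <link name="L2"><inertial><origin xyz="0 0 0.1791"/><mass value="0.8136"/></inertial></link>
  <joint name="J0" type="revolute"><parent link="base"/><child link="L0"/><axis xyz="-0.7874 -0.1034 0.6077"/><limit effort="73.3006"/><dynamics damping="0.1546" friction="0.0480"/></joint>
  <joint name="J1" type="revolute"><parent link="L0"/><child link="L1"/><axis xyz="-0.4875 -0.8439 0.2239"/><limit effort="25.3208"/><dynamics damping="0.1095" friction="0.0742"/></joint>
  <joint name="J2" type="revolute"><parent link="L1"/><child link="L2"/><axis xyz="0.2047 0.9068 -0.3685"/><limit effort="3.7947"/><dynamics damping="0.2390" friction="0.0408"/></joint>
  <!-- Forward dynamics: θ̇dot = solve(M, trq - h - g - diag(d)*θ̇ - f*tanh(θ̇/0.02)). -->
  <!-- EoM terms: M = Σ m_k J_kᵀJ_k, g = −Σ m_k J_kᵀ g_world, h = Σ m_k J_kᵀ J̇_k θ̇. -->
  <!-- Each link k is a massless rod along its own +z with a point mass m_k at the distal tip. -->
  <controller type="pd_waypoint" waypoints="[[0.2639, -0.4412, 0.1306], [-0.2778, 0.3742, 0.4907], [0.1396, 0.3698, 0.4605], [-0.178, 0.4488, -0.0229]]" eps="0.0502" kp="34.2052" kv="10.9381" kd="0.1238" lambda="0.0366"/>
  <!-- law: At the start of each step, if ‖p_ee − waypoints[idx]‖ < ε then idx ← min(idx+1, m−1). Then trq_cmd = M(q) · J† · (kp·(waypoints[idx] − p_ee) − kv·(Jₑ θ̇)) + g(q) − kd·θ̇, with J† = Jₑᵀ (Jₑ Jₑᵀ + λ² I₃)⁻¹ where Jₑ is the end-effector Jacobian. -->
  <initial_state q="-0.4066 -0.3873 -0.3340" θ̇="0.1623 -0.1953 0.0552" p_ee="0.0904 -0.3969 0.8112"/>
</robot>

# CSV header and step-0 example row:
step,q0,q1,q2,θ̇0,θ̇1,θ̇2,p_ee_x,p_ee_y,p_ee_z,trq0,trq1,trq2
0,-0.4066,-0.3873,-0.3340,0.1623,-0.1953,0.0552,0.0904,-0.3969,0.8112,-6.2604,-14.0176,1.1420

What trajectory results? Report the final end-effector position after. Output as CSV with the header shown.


step,q0,q1,q2,θ̇0,θ̇1,θ̇2,p_ee_x,p_ee_y,p_ee_z,trq0,trq1,trq2
1,-0.4000,-0.4116,-0.3699,0.4765,-2.1545,-3.2812,0.0941,-0.3974,0.8081,-3.1705,-10.0357,1.0616
2,-0.3889,-0.4662,-0.4438,0.6323,-3.2822,-4.0081,0.1025,-0.4010,0.7993,-0.2805,-5.8694,0.5459
3,-0.3754,-0.5388,-0.5229,0.7123,-3.9761,-3.8760,0.1157,-0.4075,0.7855,2.0714,-2.1733,0.0189
4,-0.3609,-0.6223,-0.5957,0.7436,-4.3853,-3.4177,0.1326,-0.4157,0.7675,3.8906,0.8243,-0.4208
5,-0.3461,-0.7120,-0.6583,0.7433,-4.5998,-2.8580,0.1515,-0.4249,0.7460,5.2944,3.1601,-0.7612
6,-0.3314,-0.8047,-0.7096,0.7233,-4.6792,-2.2986,0.1714,-0.4342,0.7215,6.3993,4.9582,-1.0165
7,-0.3173,-0.8981,-0.7502,0.6912,-4.6632,-1.7826,0.1911,-0.4433,0.6947,7.2897,6.3432,-1.2064
8,-0.3039,-0.9904,-0.7810,0.6521,-4.5784,-1.3264,0.2099,-0.4517,0.6660,8.0193,7.4141,-1.3480
9,-0.2913,-1.0806,-0.8035,0.6092,-4.4435,-0.9337,0.2272,-0.4591,0.6360,8.6195,8.2431,-1.4544
10,-0.2796,-1.1677,-0.8187,0.5645,-4.2719,-0.6028,0.2426,-0.4656,0.6053,9.1081,8.8807,-1.5348
11,-0.2687,-1.2511,-0.8279,0.5194,-4.0741,-0.3292,0.2559,-0.4710,0.5742,9.4955,9.3626,-1.5956
12,-0.2588,-1.3304,-0.8321,0.4748,-3.8581,-0.1076,0.2670,-0.4753,0.5432,9.7890,9.7142,-1.6410
13,-0.2497,-1.4053,-0.8325,0.4324,-3.6358,0.0386,0.2760,-0.4786,0.5128,9.9946,9.9540,-1.6656
14,-0.2415,-1.4758,-0.8311,0.3931,-3.4162,0.0997,0.2829,-0.4809,0.4832,10.1189,10.0971,-1.6655
15,-0.2340,-1.5418,-0.8284,0.3542,-3.1877,0.1712,0.2877,-0.4822,0.4549,10.1719,10.1578,-1.6676
16,-0.2273,-1.6033,-0.8243,0.3171,-2.9577,0.2336,0.2909,-0.4829,0.4281,10.1623,10.1472,-1.6668
17,-0.2213,-1.6602,-0.8191,0.2823,-2.7312,0.2810,0.2927,-0.4829,0.4027,10.1001,10.0766,-1.6614
18,-0.2160,-1.7126,-0.8132,0.2501,-2.5115,0.3133,0.2933,-0.4824,0.3791,9.9952,9.9569,-1.6515
19,-0.2113,-1.7607,-0.8067,0.2208,-2.3007,0.3326,0.2929,-0.4815,0.3572,9.8572,9.7985,-1.6375
20,-0.2071,-1.8047,-0.8000,0.1945,-2.1005,0.3416,0.2917,-0.4803,0.3369,9.6949,9.6107,-1.6202
21,-0.2035,-1.8449,-0.7932,0.1711,-1.9118,0.3429,0.2900,-0.4789,0.3184,9.5161,9.4023,-1.6005
22,-0.2003,-1.8813,-0.7864,0.1505,-1.7352,0.3388,0.2878,-0.4773,0.3014,9.3276,9.1805,-1.5791
23,-0.1974,-1.9144,-0.7797,0.1327,-1.5711,0.3309,0.2855,-0.4757,0.2860,9.1350,8.9519,-1.5568
24,-0.1949,-1.9443,-0.7732,0.1173,-1.4192,0.3207,0.2829,-0.4740,0.2721,8.9429,8.7217,-1.5340
25,-0.1927,-1.9713,-0.7669,0.1041,-1.2795,0.3093,0.2803,-0.4722,0.2594,8.7547,8.4944,-1.5113
26,-0.1908,-1.9956,-0.7609,0.0930,-1.1514,0.2972,0.2777,-0.4705,0.2481,8.5730,8.2731,-1.4890
27,-0.1890,-2.0175,-0.7551,0.0837,-1.0344,0.2852,0.2751,-0.4689,0.2378,8.3997,8.0607,-1.4675
28,-0.1874,-2.0371,-0.7495,0.0758,-0.9279,0.2734,0.2727,-0.4673,0.2286,8.2361,7.8587,-1.4470
29,-0.1860,-2.0547,-0.7442,0.0692,-0.8312,0.2621,0.2704,-0.4658,0.2204,8.0829,7.6685,-1.4275
30,-0.1846,-2.0705,-0.7391,0.0637,-0.7437,0.2514,0.2682,-0.4643,0.2130,7.9404,7.4907,-1.4093
31,-0.1834,-2.0846,-0.7342,0.0590,-0.6646,0.2413,0.2662,-0.4630,0.2064,7.8086,7.3256,-1.3922
32,-0.1823,-2.0971,-0.7295,0.0551,-0.5932,0.2319,0.2644,-0.4617,0.2005,7.6874,7.1732,-1.3765
33,-0.1812,-2.1084,-0.7249,0.0517,-0.5290,0.2232,0.2627,-0.4605,0.1952,7.5764,7.0333,-1.3619
34,-0.1802,-2.1184,-0.7206,0.0488,-0.4712,0.2151,0.2612,-0.4594,0.1905,7.4750,6.9054,-1.3486
35,-0.1793,-2.1273,-0.7163,0.0462,-0.4193,0.2076,0.2599,-0.4584,0.1862,7.3828,6.7888,-1.3364
36,-0.1784,-2.1352,-0.7123,0.0439,-0.3727,0.2006,0.2586,-0.4574,0.1824,7.2992,6.6831,-1.3253
37,-0.1775,-2.1423,-0.7083,0.0418,-0.3310,0.1941,0.2576,-0.4565,0.1790,7.2234,6.5874,-1.3152
38,-0.1767,-2.1485,-0.7045,0.0399,-0.2936,0.1881,0.2566,-0.4557,0.1760,19.0573,-4.4646,-2.9263
39,-0.1625,-2.1764,-0.7393,1.3855,-2.4445,-3.3670,0.2530,-0.4496,0.1750,15.9648,-2.0242,-2.3439
40,-0.1241,-2.2389,-0.8174,2.4689,-3.7752,-4.2652,0.2458,-0.4341,0.1755,13.3601,0.0612,-2.3782
41,-0.0658,-2.3229,-0.9022,3.3866,-4.6118,-4.1183,0.2366,-0.4117,0.1758,11.1670,1.4859,-2.5125
42,0.0098,-2.4204,-0.9798,4.2052,-5.1289,-3.5888,0.2258,-0.3846,0.1759,9.3219,2.3036,-2.5972
43,0.1013,-2.5260,-1.0455,4.9610,-5.4219,-2.9635,0.2134,-0.3547,0.1765,7.7799,2.6757,-2.6030
44,0.2073,-2.6357,-1.0990,5.6672,-5.5475,-2.3816,0.1993,-0.3237,0.1782,6.5031,2.7626,-2.5367
45,0.3271,-2.7467,-1.1418,6.3203,-5.5440,-1.9164,0.1835,-0.2926,0.1815,5.4540,2.6909,-2.4134
46,0.4593,-2.8566,-1.1767,6.9068,-5.4408,-1.6018,0.1661,-0.2624,0.1868,4.5884,2.5487,-2.2492
47,0.6025,-2.9637,-1.2068,7.4117,-5.2629,-1.4397,0.1474,-0.2333,0.1943,3.8490,2.3901,-2.0576
48,0.7549,-3.0667,-1.2349,7.8243,-5.0304,-1.4058,0.1278,-0.2055,0.2039,3.1564,2.2444,-1.8480
49,0.9145,-3.1645,-1.2633,8.1366,-4.7571,-1.4638,0.1077,-0.1786,0.2153,2.4055,2.1260,-1.6237
50,1.0792,-3.2566,-1.2936,8.3320,-4.4485,-1.5858,0.0873,-0.1523,0.2278,1.4855,2.0408,-1.3827
51,1.2463,-3.3421,-1.3269,8.3750,-4.1022,-1.7633,0.0669,-0.1261,0.2407,0.3649,1.9788,-1.1218
52,1.4122,-3.4202,-1.3644,8.2238,-3.7152,-1.9914,0.0465,-0.0999,0.2530,-0.7656,1.8985,-0.8454
53,1.5733,-3.4903,-1.4066,7.8838,-3.2950,-2.2231,0.0262,-0.0738,0.2636,,,
# final p_ee position (m): 0.0262 -0.0738 0.2636


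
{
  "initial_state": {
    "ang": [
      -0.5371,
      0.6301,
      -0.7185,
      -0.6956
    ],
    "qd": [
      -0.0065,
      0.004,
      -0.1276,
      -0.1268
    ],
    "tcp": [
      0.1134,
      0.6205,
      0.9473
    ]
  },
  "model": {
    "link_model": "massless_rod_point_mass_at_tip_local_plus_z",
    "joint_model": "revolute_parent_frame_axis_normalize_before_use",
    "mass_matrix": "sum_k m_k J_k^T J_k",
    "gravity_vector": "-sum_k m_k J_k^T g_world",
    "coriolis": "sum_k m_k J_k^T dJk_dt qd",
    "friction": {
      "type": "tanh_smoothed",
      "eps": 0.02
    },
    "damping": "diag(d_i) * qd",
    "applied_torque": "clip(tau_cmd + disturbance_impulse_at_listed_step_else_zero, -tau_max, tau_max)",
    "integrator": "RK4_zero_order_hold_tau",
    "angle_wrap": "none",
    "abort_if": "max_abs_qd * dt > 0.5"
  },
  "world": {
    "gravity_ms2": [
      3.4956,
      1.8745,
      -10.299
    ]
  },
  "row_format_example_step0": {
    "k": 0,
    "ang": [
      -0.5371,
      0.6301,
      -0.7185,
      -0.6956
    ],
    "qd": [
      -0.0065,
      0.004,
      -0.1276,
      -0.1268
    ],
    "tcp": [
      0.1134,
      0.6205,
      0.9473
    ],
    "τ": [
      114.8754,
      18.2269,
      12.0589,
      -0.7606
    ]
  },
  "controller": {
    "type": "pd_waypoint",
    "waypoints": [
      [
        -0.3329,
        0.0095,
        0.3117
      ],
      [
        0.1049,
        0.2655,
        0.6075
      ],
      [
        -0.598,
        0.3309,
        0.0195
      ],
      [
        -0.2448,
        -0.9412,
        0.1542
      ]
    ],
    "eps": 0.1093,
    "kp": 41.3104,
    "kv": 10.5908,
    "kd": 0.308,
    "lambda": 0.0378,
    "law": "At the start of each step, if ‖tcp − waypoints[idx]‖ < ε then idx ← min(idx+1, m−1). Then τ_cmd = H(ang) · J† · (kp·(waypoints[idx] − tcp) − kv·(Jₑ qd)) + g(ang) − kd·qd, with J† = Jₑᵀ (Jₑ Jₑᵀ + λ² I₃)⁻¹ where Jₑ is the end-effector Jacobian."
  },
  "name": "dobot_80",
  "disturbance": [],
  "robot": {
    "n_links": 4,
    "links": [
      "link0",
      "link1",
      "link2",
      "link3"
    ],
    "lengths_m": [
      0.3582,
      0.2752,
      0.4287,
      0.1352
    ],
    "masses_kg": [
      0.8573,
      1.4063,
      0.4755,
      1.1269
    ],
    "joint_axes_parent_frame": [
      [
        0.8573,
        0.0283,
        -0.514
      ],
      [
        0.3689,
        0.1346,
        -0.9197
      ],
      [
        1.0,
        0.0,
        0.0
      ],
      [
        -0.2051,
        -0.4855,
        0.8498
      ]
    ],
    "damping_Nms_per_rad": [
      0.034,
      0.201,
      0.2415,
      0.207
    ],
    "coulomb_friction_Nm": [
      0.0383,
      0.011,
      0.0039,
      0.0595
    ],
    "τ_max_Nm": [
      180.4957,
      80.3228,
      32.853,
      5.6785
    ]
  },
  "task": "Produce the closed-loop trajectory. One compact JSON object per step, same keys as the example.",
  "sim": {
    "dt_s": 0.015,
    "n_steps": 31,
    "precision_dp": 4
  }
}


{"k":1,"ang":[-0.5105,0.5889,-0.7377,-0.6915],"qd":[3.4889,-5.2896,-2.5057,0.2936],"tcp":[0.1122,0.6191,0.9445],"\u03c4":[97.8431,16.8677,11.725,-0.8038]}
{"k":2,"ang":[-0.4407,0.491,-0.7914,-0.6712],"qd":[5.7091,-7.4545,-4.676,2.4163],"tcp":[0.108,0.6124,0.937],"\u03c4":[69.5678,11.3284,10.0349,-1.2056]}
{"k":3,"ang":[-0.3473,0.3763,-0.8749,-0.66],"qd":[6.6625,-7.4102,-6.2308,2.7041],"tcp":[0.101,0.5979,0.9244],"\u03c4":[41.7684,4.6318,7.9408,-0.9851]}
{"k":4,"ang":[-0.2458,0.2692,-0.9749,-0.649],"qd":[6.8426,-6.6352,-6.8897,2.1551],"tcp":[0.0918,0.5762,0.9074],"\u03c4":[22.4399,-0.2984,6.4094,-0.5783]}
{"k":5,"ang":[-0.1443,0.1748,-1.0795,-0.635],"qd":[6.7015,-5.8917,-6.9332,1.3648],"tcp":[0.0809,0.5493,0.8874],"\u03c4":[10.0175,-3.2449,5.5692,-0.1964]}
{"k":6,"ang":[-0.0458,0.0913,-1.1813,-0.6166],"qd":[6.4436,-5.2909,-6.638,1.0484],"tcp":[0.0686,0.5191,0.8656],"\u03c4":[2.2812,-4.6999,5.3514,-0.0481]}
{"k":7,"ang":[0.0485,0.0157,-1.2774,-0.5997],"qd":[6.1559,-4.8427,-6.2008,0.8936],"tcp":[0.0553,0.4871,0.8428],"\u03c4":[-2.6215,-5.2194,5.5339,-0.0105]}
{"k":8,"ang":[0.1386,-0.0541,-1.3666,-0.5852],"qd":[5.8705,-4.5161,-5.716,0.7614],"tcp":[0.0412,0.4545,0.8195],"\u03c4":[-5.7626,-5.1632,5.9436,-0.0174]}
{"k":9,"ang":[0.2245,-0.1198,-1.4485,-0.5726],"qd":[5.5982,-4.274,-5.2253,0.6646],"tcp":[0.0265,0.4222,0.7961],"\u03c4":[-7.7499,-4.7562,6.4704,-0.0573]}
{"k":10,"ang":[0.3065,-0.1823,-1.5231,-0.5616],"qd":[5.3419,-4.0897,-4.7492,0.5892],"tcp":[0.0116,0.3907,0.7727],"\u03c4":[-8.9733,-4.1497,7.0388,-0.1151]}
{"k":11,"ang":[0.3848,-0.2424,-1.5908,-0.5518],"qd":[5.1015,-3.9441,-4.2975,0.5296],"tcp":[-0.0035,0.3605,0.7496],"\u03c4":[-9.6833,-3.4422,7.6007,-0.182]}
{"k":12,"ang":[0.4596,-0.3005,-1.652,-0.543],"qd":[4.8759,-3.8235,-3.8742,0.4813],"tcp":[-0.0187,0.3318,0.7269],"\u03c4":[-10.0455,-2.6976,8.1271,-0.2521]}
{"k":13,"ang":[0.5311,-0.3569,-1.707,-0.5352],"qd":[4.6636,-3.7182,-3.4809,0.4414],"tcp":[-0.0337,0.3049,0.7047],"\u03c4":[-10.1717,-1.9566,8.6016,-0.3216]}
{"k":14,"ang":[0.5995,-0.4119,-1.7564,-0.528],"qd":[4.4633,-3.6211,-3.1175,0.4076],"tcp":[-0.0485,0.2797,0.683],"\u03c4":[-10.139,-1.2443,9.0162,-0.3882]}
{"k":15,"ang":[0.665,-0.4654,-1.8006,-0.5215],"qd":[4.2739,-3.5276,-2.7836,0.3781],"tcp":[-0.063,0.2565,0.6621],"\u03c4":[-10.0005,-0.5757,9.3687,-0.4502]}
{"k":16,"ang":[0.7277,-0.5176,-1.84,-0.5155],"qd":[4.0947,-3.4342,-2.4781,0.3518],"tcp":[-0.077,0.235,0.6418],"\u03c4":[-9.794,0.0416,9.6605,-0.5069]}
{"k":17,"ang":[0.7879,-0.5683,-1.875,-0.5101],"qd":[3.925,-3.339,-2.1996,0.3278],"tcp":[-0.0907,0.2154,0.6222],"\u03c4":[-9.5461,0.6043,9.8952,-0.558]}
{"k":18,"ang":[0.8455,-0.6176,-1.906,-0.5051],"qd":[3.7643,-3.2407,-1.9468,0.3053],"tcp":[-0.1038,0.1975,0.6034],"\u03c4":[-9.2758,1.1122,10.0777,-0.6033]}
{"k":19,"ang":[0.9008,-0.6655,-1.9335,-0.5004],"qd":[3.6124,-3.139,-1.7181,0.2841],"tcp":[-0.1165,0.1812,0.5855],"\u03c4":[-8.9966,1.567,10.2133,-0.6431]}
{"k":20,"ang":[0.9539,-0.7117,-1.9577,-0.4962],"qd":[3.4693,-3.034,-1.512,0.2638],"tcp":[-0.1285,0.1665,0.5683],"\u03c4":[-8.7182,1.9713,10.3076,-0.6776]}
{"k":21,"ang":[1.005,-0.7564,-1.9789,-0.4923],"qd":[3.3347,-2.9259,-1.3267,0.2443],"tcp":[-0.14,0.1532,0.5519],"\u03c4":[-8.4474,2.3286,10.366,-0.7072]}
{"k":22,"ang":[1.054,-0.7995,-1.9976,-0.4887],"qd":[3.2088,-2.8156,-1.1606,0.2256],"tcp":[-0.151,0.1413,0.5364],"\u03c4":[-8.1887,2.6425,10.3937,-0.7322]}
{"k":23,"ang":[1.1013,-0.8408,-2.0138,-0.4854],"qd":[3.0914,-2.7038,-1.0122,0.2075],"tcp":[-0.1613,0.1305,0.5216],"\u03c4":[-7.9454,2.9166,10.3955,-0.7533]}
{"k":24,"ang":[1.1468,-0.8805,-2.028,-0.4823],"qd":[2.9826,-2.5913,-0.8799,0.1902],"tcp":[-0.1712,0.1209,0.5077],"\u03c4":[-7.7193,3.1546,10.3756,-0.7706]}
{"k":25,"ang":[1.1908,-0.9185,-2.0403,-0.4796],"qd":[2.8822,-2.479,-0.7622,0.1736],"tcp":[-0.1804,0.1122,0.4946],"\u03c4":[-7.5113,3.3599,10.338,-0.7847]}
{"k":26,"ang":[1.2333,-0.9549,-2.051,-0.4771],"qd":[2.7902,-2.3677,-0.6576,0.1578],"tcp":[-0.1892,0.1045,0.4822],"\u03c4":[-7.3218,3.5357,10.2859,-0.796]}
{"k":27,"ang":[1.2746,-0.9896,-2.0601,-0.4748],"qd":[2.7063,-2.258,-0.565,0.1428],"tcp":[-0.1974,0.0975,0.4706],"\u03c4":[-7.1505,3.6851,10.2225,-0.8047]}
{"k":28,"ang":[1.3146,-1.0226,-2.068,-0.4728],"qd":[2.6304,-2.1506,-0.483,0.1285],"tcp":[-0.2051,0.0913,0.4598],"\u03c4":[-6.997,3.8106,10.1502,-0.8112]}
{"k":29,"ang":[1.3535,-1.0541,-2.0747,-0.4709],"qd":[2.5622,-2.0461,-0.4106,0.1151],"tcp":[-0.2124,0.0857,0.4496],"\u03c4":[-6.8604,3.9149,10.0713,-0.8158]}
{"k":30,"ang":[1.3915,-1.084,-2.0803,-0.4693],"qd":[2.5012,-1.9448,-0.3468,0.1024],"tcp":[-0.2192,0.0807,0.4401],"\u03c4":[-6.7397,4.0002,9.9877,-0.8187]}
{"k":31,"ang":[1.4286,-1.1124,-2.0851,-0.4678],"qd":[2.4473,-1.8471,-0.2906,0.0906],"tcp":[-0.2256,0.0762,0.4313]}
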